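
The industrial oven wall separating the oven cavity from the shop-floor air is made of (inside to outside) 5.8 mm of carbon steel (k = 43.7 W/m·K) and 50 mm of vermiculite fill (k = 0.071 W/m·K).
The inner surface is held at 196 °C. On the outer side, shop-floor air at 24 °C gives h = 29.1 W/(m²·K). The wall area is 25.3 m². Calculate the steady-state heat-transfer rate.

Treating each layer as a thermal resistance in series:
R_carbon steel = L/(kA) = 0.0058/(43.7×25.3) = 5.246×10^-6 K/W
R_vermiculite fill = L/(kA) = 0.05/(0.071×25.3) = 0.02783 K/W
R_outer film = 1/(h_o·A) = 1/(29.1×25.3) = 0.001358 K/W
R_total = 0.0292 K/W
Q = ΔT / R_total = 172 / 0.0292

Q ≈ 5890 W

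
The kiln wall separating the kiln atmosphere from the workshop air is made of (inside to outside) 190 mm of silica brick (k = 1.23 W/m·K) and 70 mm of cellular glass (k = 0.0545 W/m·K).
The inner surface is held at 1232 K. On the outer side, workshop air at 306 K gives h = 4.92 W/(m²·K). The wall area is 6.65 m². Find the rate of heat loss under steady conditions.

Q ≈ 3750 W

Using the resistance-network approach (series):
R_silica brick = L/(kA) = 0.19/(1.23×6.65) = 0.02323 K/W
R_cellular glass = L/(kA) = 0.07/(0.0545×6.65) = 0.1931 K/W
R_outer film = 1/(h_o·A) = 1/(4.92×6.65) = 0.03056 K/W
R_total = 0.2469 K/W
Q = ΔT / R_total = 926 / 0.2469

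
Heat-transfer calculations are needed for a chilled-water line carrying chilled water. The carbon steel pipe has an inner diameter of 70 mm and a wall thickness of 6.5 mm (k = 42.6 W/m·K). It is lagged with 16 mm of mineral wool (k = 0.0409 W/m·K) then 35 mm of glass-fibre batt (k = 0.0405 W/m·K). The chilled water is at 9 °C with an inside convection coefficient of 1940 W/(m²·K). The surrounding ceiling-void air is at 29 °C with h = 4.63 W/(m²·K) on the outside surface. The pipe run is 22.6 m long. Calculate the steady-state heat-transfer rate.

Cylindrical conduction, so R = ln(r₂/r₁)/(2πkL) per layer, in series:
R_inner film = 1/(h_i·2πr₁L) = 1/(1940×2π×0.035×22.6) = 1.037×10^-4 K/W
R_carbon steel pipe wall = ln(41.5/35)/(2π×42.6×22.6) = 2.816×10^-5 K/W
R_mineral wool = ln(57.5/41.5)/(2π×0.0409×22.6) = 0.05615 K/W
R_glass-fibre batt = ln(92.5/57.5)/(2π×0.0405×22.6) = 0.08267 K/W
R_outer film = 1/(h_o·2πr_oL) = 1/(4.63×2π×0.0925×22.6) = 0.01644 K/W
R_total = 0.1554 K/W
Q = ΔT/R_total = 20/0.1554

Q ≈ 129 W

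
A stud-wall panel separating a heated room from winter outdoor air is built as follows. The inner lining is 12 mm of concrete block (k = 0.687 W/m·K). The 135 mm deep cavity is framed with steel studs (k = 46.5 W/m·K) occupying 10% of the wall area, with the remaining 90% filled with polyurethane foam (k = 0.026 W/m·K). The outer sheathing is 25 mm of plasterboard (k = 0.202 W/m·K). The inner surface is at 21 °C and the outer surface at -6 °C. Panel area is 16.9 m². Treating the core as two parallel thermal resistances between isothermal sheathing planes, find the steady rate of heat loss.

Q ≈ 2680 W

Sheathing layers in series; stud and cavity paths in parallel between them.
R_inner = 0.012/(0.687×16.9) = 0.001034 K/W
R_stud  = 0.135/(46.5×0.1×16.9) = 0.001718 K/W
R_cav   = 0.135/(0.026×0.9×16.9) = 0.3414 K/W
1/R_core = 1/R_stud + 1/R_cav → R_core = 0.001709 K/W
R_outer = 0.025/(0.202×16.9) = 0.007323 K/W
R_total = 0.01007 K/W
Q = ΔT/R_total = 27/0.01007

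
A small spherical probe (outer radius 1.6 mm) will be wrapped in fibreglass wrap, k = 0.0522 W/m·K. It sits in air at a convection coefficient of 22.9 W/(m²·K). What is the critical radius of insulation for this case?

r_cr ≈ 4.56 mm

For a sphere r_cr = 2k/h = 2×0.0522/22.9
r_cr = 4.56 mm; since the bare radius (1.6 mm) is below r_cr, adding a thin layer of insulation will *increase* heat loss.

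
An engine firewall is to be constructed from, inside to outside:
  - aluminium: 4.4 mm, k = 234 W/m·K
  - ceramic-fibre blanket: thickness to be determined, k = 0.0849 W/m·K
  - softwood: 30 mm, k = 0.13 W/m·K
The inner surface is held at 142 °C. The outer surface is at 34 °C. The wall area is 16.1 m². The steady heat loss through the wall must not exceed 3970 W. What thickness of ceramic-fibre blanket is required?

L ≈ 17.6 mm

Treating each layer as a thermal resistance in series:
R_aluminium = L/(kA) = 0.0044/(234×16.1) = 1.168×10^-6 K/W
R_softwood = L/(kA) = 0.03/(0.13×16.1) = 0.01433 K/W
Sum of the known resistances R_other = 0.01433 K/W
Required total resistance R_tot = ΔT/Q_allow = 108/3970 = 0.0272 K/W
R_ceramic-fibre blanket = R_tot − R_other = 0.01287 K/W
L = R·k·A = 0.01287×0.0849×16.1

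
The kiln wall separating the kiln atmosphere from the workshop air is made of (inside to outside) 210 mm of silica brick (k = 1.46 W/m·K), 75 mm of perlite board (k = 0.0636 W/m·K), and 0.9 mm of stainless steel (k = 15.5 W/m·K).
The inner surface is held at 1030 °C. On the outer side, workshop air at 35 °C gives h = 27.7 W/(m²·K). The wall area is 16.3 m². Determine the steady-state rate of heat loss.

Thermal resistances in series:
R_silica brick = L/(kA) = 0.21/(1.46×16.3) = 0.008824 K/W
R_perlite board = L/(kA) = 0.075/(0.0636×16.3) = 0.07235 K/W
R_stainless steel = L/(kA) = 0.0009/(15.5×16.3) = 3.562×10^-6 K/W
R_outer film = 1/(h_o·A) = 1/(27.7×16.3) = 0.002215 K/W
R_total = 0.08339 K/W
Q = ΔT / R_total = 995 / 0.08339

Q ≈ 11900 W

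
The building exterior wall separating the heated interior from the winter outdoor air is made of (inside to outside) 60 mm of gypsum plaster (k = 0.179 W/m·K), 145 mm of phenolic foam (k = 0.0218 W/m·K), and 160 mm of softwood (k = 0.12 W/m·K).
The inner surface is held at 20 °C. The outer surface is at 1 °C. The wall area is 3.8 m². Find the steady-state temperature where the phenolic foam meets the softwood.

Series thermal resistances:
R_gypsum plaster = L/(kA) = 0.06/(0.179×3.8) = 0.08821 K/W
R_phenolic foam = L/(kA) = 0.145/(0.0218×3.8) = 1.75 K/W
R_softwood = L/(kA) = 0.16/(0.12×3.8) = 0.3509 K/W
R_total = 2.189 K/W;  Q = ΔT/R_total = 19/2.189 = 8.678 W
T_interface = T_inner − Q·ΣR(inner→interface) = 20 − 8.68×1.839

T ≈ 4.04 °C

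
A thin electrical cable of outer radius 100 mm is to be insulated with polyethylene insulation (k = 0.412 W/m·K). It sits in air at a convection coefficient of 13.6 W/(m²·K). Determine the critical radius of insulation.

r_cr ≈ 30.3 mm

For a cylinder r_cr = k/h = 0.412/13.6
r_cr = 30.3 mm; since the bare radius (100 mm) is above r_cr, any added insulation will reduce heat loss.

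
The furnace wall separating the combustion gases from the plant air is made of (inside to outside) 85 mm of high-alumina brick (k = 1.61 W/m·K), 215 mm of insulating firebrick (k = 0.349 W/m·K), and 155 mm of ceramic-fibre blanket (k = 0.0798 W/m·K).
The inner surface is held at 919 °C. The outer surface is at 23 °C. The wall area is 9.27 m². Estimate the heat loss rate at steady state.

Thermal resistances in series:
R_high-alumina brick = L/(kA) = 0.085/(1.61×9.27) = 0.005695 K/W
R_insulating firebrick = L/(kA) = 0.215/(0.349×9.27) = 0.06646 K/W
R_ceramic-fibre blanket = L/(kA) = 0.155/(0.0798×9.27) = 0.2095 K/W
R_total = 0.2817 K/W
Q = ΔT / R_total = 896 / 0.2817

Q ≈ 3180 W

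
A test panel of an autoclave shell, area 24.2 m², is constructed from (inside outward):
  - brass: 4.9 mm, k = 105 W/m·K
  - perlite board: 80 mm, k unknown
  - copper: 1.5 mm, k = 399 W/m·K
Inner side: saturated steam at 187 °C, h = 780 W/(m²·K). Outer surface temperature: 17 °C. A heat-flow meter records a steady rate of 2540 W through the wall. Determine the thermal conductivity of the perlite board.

k ≈ 0.0494 W/(m·K)

Series thermal resistances:
R_inner film = 1/(h_i·A) = 1/(780×24.2) = 5.298×10^-5 K/W
R_brass = L/(kA) = 0.0049/(105×24.2) = 1.928×10^-6 K/W
R_copper = L/(kA) = 0.0015/(399×24.2) = 1.553×10^-7 K/W
Sum of known resistances R_other = 5.506×10^-5 K/W
Total R = ΔT/Q = 170/2540 = 0.06693 K/W
R_perlite board = R_total − R_other = 0.06687 K/W
k = L/(R·A) = 0.08/(0.06687×24.2)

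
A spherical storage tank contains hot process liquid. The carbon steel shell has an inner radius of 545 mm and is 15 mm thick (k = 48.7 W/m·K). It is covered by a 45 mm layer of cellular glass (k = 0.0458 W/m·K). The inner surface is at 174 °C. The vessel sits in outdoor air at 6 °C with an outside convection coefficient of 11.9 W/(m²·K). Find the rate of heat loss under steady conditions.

Each spherical layer contributes R = (1/r_i − 1/r_o)/(4πk):
R_carbon steel shell = (1/0.545 − 1/0.56)/(4π×48.7) = 8.031×10^-5 K/W
R_cellular glass = (1/0.56 − 1/0.605)/(4π×0.0458) = 0.2308 K/W
R_outer film = 1/(h·4πr_o²) = 1/(11.9×4π×0.605²) = 0.01827 K/W
R_total = 0.2491 K/W
Q = ΔT/R_total = 168/0.2491

Q ≈ 674 W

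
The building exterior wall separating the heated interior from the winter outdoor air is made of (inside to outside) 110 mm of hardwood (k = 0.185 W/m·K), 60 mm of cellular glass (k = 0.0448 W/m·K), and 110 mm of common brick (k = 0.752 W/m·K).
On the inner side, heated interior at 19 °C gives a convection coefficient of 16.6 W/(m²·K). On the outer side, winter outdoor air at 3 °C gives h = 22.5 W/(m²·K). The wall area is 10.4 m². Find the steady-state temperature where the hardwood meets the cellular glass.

Series thermal resistances:
R_inner film = 1/(h_i·A) = 1/(16.6×10.4) = 0.005792 K/W
R_hardwood = L/(kA) = 0.11/(0.185×10.4) = 0.05717 K/W
R_cellular glass = L/(kA) = 0.06/(0.0448×10.4) = 0.1288 K/W
R_common brick = L/(kA) = 0.11/(0.752×10.4) = 0.01407 K/W
R_outer film = 1/(h_o·A) = 1/(22.5×10.4) = 0.004274 K/W
R_total = 0.2101 K/W;  Q = ΔT/R_total = 16/0.2101 = 76.16 W
T_interface = T_inner − Q·ΣR(inner→interface) = 19 − 76.2×0.06296

T ≈ 14.2 °C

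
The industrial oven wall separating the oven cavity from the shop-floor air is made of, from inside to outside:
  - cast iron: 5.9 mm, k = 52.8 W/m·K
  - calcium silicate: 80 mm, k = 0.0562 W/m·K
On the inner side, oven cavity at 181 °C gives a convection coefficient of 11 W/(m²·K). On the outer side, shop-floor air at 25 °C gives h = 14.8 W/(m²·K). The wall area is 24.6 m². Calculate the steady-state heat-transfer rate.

Series thermal resistances:
R_inner film = 1/(h_i·A) = 1/(11×24.6) = 0.003695 K/W
R_cast iron = L/(kA) = 0.0059/(52.8×24.6) = 4.542×10^-6 K/W
R_calcium silicate = L/(kA) = 0.08/(0.0562×24.6) = 0.05787 K/W
R_outer film = 1/(h_o·A) = 1/(14.8×24.6) = 0.002747 K/W
R_total = 0.06431 K/W
Q = ΔT / R_total = 156 / 0.06431

Q ≈ 2430 W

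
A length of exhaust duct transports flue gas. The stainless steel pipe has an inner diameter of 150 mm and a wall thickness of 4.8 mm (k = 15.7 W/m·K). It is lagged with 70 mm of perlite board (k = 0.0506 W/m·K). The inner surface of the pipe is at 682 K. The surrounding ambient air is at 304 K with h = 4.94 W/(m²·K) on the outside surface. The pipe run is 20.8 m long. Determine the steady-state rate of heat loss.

Treating each annulus and film as a series resistance:
R_stainless steel pipe wall = ln(79.8/75)/(2π×15.7×20.8) = 3.023×10^-5 K/W
R_perlite board = ln(149.8/79.8)/(2π×0.0506×20.8) = 0.09523 K/W
R_outer film = 1/(h_o·2πr_oL) = 1/(4.94×2π×0.1498×20.8) = 0.01034 K/W
R_total = 0.1056 K/W
Q = ΔT/R_total = 378/0.1056

Q ≈ 3580 W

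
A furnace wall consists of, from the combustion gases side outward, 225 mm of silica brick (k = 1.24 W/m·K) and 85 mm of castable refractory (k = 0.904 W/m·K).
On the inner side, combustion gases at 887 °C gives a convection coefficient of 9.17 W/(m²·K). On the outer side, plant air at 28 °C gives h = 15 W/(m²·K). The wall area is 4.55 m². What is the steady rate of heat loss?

Q ≈ 8660 W

Treating each layer as a thermal resistance in series:
R_inner film = 1/(h_i·A) = 1/(9.17×4.55) = 0.02397 K/W
R_silica brick = L/(kA) = 0.225/(1.24×4.55) = 0.03988 K/W
R_castable refractory = L/(kA) = 0.085/(0.904×4.55) = 0.02067 K/W
R_outer film = 1/(h_o·A) = 1/(15×4.55) = 0.01465 K/W
R_total = 0.09916 K/W
Q = ΔT / R_total = 859 / 0.09916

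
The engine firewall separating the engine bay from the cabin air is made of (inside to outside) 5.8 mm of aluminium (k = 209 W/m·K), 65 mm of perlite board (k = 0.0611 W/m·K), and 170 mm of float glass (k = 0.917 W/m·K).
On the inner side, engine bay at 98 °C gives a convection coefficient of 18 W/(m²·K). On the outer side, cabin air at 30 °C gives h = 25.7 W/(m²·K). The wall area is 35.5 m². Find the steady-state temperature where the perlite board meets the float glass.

Model the wall as resistances in series:
R_inner film = 1/(h_i·A) = 1/(18×35.5) = 0.001565 K/W
R_aluminium = L/(kA) = 0.0058/(209×35.5) = 7.817×10^-7 K/W
R_perlite board = L/(kA) = 0.065/(0.0611×35.5) = 0.02997 K/W
R_float glass = L/(kA) = 0.17/(0.917×35.5) = 0.005222 K/W
R_outer film = 1/(h_o·A) = 1/(25.7×35.5) = 0.001096 K/W
R_total = 0.03785 K/W;  Q = ΔT/R_total = 68/0.03785 = 1797 W
T_interface = T_inner − Q·ΣR(inner→interface) = 98 − 1800×0.03153

T ≈ 41.4 °C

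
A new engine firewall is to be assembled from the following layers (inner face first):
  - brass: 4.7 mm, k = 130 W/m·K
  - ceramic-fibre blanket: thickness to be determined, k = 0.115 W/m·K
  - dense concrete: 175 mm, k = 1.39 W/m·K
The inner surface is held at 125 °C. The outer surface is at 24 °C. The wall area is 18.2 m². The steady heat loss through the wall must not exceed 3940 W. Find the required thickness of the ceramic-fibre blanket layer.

Series thermal resistances:
R_brass = L/(kA) = 0.0047/(130×18.2) = 1.986×10^-6 K/W
R_dense concrete = L/(kA) = 0.175/(1.39×18.2) = 0.006918 K/W
Sum of the known resistances R_other = 0.00692 K/W
Required total resistance R_tot = ΔT/Q_allow = 101/3940 = 0.02563 K/W
R_ceramic-fibre blanket = R_tot − R_other = 0.01871 K/W
L = R·k·A = 0.01871×0.115×18.2

L ≈ 39.2 mm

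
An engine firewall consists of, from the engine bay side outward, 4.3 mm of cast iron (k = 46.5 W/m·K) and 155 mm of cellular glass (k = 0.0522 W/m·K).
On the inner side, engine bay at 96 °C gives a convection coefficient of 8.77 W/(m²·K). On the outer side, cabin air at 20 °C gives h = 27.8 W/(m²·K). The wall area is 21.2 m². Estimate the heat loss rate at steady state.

Q ≈ 517 W

Treating each layer as a thermal resistance in series:
R_inner film = 1/(h_i·A) = 1/(8.77×21.2) = 0.005379 K/W
R_cast iron = L/(kA) = 0.0043/(46.5×21.2) = 4.362×10^-6 K/W
R_cellular glass = L/(kA) = 0.155/(0.0522×21.2) = 0.1401 K/W
R_outer film = 1/(h_o·A) = 1/(27.8×21.2) = 0.001697 K/W
R_total = 0.1471 K/W
Q = ΔT / R_total = 76 / 0.1471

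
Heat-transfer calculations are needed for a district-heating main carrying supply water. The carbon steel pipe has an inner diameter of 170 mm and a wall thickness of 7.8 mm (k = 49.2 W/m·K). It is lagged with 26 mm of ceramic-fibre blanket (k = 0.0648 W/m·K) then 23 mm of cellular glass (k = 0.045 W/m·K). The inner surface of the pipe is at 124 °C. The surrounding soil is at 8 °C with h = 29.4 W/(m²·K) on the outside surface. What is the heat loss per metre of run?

Per-layer cylindrical resistances, series-summed:
R_carbon steel pipe wall = ln(92.8/85)/(2π×49.2×1) = 2.84×10^-4 K/W
R_ceramic-fibre blanket = ln(118.8/92.8)/(2π×0.0648×1) = 0.6066 K/W
R_cellular glass = ln(141.8/118.8)/(2π×0.045×1) = 0.6259 K/W
R_outer film = 1/(h_o·2πr_oL) = 1/(29.4×2π×0.1418×1) = 0.03818 K/W
R_total = 1.271 K/W
Q = ΔT/R_total = 116/1.271

q′ ≈ 91.3 W/m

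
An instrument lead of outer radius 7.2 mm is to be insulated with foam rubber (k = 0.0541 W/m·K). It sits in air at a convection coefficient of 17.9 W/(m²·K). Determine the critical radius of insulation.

r_cr ≈ 3.02 mm

For a cylinder r_cr = k/h = 0.0541/17.9
r_cr = 3.02 mm; since the bare radius (7.2 mm) is above r_cr, any added insulation will reduce heat loss.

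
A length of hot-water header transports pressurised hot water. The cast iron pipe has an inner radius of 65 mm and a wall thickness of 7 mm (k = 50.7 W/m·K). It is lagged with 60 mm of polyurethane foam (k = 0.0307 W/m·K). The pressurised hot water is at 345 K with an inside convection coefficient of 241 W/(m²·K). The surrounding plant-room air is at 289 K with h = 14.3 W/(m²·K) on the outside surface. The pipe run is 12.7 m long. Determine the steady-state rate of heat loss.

Q ≈ 220 W

For a radial system each layer contributes R = ln(r_out/r_in)/(2πkL); films add R = 1/(hA).
R_inner film = 1/(h_i·2πr₁L) = 1/(241×2π×0.065×12.7) = 8×10^-4 K/W
R_cast iron pipe wall = ln(72/65)/(2π×50.7×12.7) = 2.528×10^-5 K/W
R_polyurethane foam = ln(132/72)/(2π×0.0307×12.7) = 0.2474 K/W
R_outer film = 1/(h_o·2πr_oL) = 1/(14.3×2π×0.132×12.7) = 0.006639 K/W
R_total = 0.2549 K/W
Q = ΔT/R_total = 56/0.2549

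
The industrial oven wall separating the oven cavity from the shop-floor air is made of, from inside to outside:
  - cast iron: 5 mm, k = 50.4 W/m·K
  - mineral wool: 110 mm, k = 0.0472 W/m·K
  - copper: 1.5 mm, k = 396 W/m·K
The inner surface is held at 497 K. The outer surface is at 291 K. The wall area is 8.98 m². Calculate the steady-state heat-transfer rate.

Thermal resistances in series:
R_cast iron = L/(kA) = 0.005/(50.4×8.98) = 1.105×10^-5 K/W
R_mineral wool = L/(kA) = 0.11/(0.0472×8.98) = 0.2595 K/W
R_copper = L/(kA) = 0.0015/(396×8.98) = 4.218×10^-7 K/W
R_total = 0.2595 K/W
Q = ΔT / R_total = 206 / 0.2595

Q ≈ 794 W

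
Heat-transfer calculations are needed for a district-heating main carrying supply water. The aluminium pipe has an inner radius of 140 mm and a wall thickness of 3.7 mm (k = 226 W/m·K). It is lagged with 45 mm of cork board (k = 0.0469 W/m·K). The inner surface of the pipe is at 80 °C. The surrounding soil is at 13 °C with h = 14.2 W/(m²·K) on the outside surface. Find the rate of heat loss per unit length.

q′ ≈ 68.1 W/m

For a radial system each layer contributes R = ln(r_out/r_in)/(2πkL); films add R = 1/(hA).
R_aluminium pipe wall = ln(143.7/140)/(2π×226×1) = 1.837×10^-5 K/W
R_cork board = ln(188.7/143.7)/(2π×0.0469×1) = 0.9245 K/W
R_outer film = 1/(h_o·2πr_oL) = 1/(14.2×2π×0.1887×1) = 0.0594 K/W
R_total = 0.9839 K/W
Q = ΔT/R_total = 67/0.9839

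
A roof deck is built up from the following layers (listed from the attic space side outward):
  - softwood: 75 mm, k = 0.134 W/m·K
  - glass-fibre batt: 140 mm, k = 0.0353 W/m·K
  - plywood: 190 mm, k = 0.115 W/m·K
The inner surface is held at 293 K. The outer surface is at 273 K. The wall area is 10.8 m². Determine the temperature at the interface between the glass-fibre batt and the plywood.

Model the wall as resistances in series:
R_softwood = L/(kA) = 0.075/(0.134×10.8) = 0.05182 K/W
R_glass-fibre batt = L/(kA) = 0.14/(0.0353×10.8) = 0.3672 K/W
R_plywood = L/(kA) = 0.19/(0.115×10.8) = 0.153 K/W
R_total = 0.572 K/W;  Q = ΔT/R_total = 20/0.572 = 34.96 W
T_interface = T_inner − Q·ΣR(inner→interface) = 293 − 35×0.419

T ≈ 278 K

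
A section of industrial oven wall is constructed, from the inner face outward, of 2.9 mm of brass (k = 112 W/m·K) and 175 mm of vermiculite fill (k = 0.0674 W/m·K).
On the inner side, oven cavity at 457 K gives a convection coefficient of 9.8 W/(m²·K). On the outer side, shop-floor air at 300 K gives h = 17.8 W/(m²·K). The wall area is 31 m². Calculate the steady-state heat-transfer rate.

Using the resistance-network approach (series):
R_inner film = 1/(h_i·A) = 1/(9.8×31) = 0.003292 K/W
R_brass = L/(kA) = 0.0029/(112×31) = 8.353×10^-7 K/W
R_vermiculite fill = L/(kA) = 0.175/(0.0674×31) = 0.08376 K/W
R_outer film = 1/(h_o·A) = 1/(17.8×31) = 0.001812 K/W
R_total = 0.08886 K/W
Q = ΔT / R_total = 157 / 0.08886

Q ≈ 1770 W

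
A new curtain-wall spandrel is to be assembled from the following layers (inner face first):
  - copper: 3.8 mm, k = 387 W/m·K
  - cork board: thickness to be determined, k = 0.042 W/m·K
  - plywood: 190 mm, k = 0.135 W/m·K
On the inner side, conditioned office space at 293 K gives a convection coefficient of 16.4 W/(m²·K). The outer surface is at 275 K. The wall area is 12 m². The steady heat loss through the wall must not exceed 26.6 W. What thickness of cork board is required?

Model the wall as resistances in series:
R_inner film = 1/(h_i·A) = 1/(16.4×12) = 0.005081 K/W
R_copper = L/(kA) = 0.0038/(387×12) = 8.183×10^-7 K/W
R_plywood = L/(kA) = 0.19/(0.135×12) = 0.1173 K/W
Sum of the known resistances R_other = 0.1224 K/W
Required total resistance R_tot = ΔT/Q_allow = 18/26.6 = 0.6767 K/W
R_cork board = R_tot − R_other = 0.5543 K/W
L = R·k·A = 0.5543×0.042×12

L ≈ 279 mm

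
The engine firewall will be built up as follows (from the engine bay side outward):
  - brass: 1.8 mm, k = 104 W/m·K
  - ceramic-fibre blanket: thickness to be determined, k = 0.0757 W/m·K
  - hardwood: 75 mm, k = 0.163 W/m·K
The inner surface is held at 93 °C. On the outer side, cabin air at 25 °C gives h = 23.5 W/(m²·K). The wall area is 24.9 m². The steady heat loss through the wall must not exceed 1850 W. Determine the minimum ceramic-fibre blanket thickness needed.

Series thermal resistances:
R_brass = L/(kA) = 0.0018/(104×24.9) = 6.951×10^-7 K/W
R_hardwood = L/(kA) = 0.075/(0.163×24.9) = 0.01848 K/W
R_outer film = 1/(h_o·A) = 1/(23.5×24.9) = 0.001709 K/W
Sum of the known resistances R_other = 0.02019 K/W
Required total resistance R_tot = ΔT/Q_allow = 68/1850 = 0.03676 K/W
R_ceramic-fibre blanket = R_tot − R_other = 0.01657 K/W
L = R·k·A = 0.01657×0.0757×24.9

L ≈ 31.2 mm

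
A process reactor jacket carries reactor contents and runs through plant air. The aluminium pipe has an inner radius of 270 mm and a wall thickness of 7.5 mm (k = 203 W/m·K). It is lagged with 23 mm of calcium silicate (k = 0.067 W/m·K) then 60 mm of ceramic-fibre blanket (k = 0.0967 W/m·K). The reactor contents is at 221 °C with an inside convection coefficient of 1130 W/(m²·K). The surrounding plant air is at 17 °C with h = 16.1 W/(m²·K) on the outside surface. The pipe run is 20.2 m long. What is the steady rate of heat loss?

For a radial system each layer contributes R = ln(r_out/r_in)/(2πkL); films add R = 1/(hA).
R_inner film = 1/(h_i·2πr₁L) = 1/(1130×2π×0.27×20.2) = 2.582×10^-5 K/W
R_aluminium pipe wall = ln(277.5/270)/(2π×203×20.2) = 1.063×10^-6 K/W
R_calcium silicate = ln(300.5/277.5)/(2π×0.067×20.2) = 0.009364 K/W
R_ceramic-fibre blanket = ln(360.5/300.5)/(2π×0.0967×20.2) = 0.01483 K/W
R_outer film = 1/(h_o·2πr_oL) = 1/(16.1×2π×0.3605×20.2) = 0.001357 K/W
R_total = 0.02558 K/W
Q = ΔT/R_total = 204/0.02558

Q ≈ 7970 W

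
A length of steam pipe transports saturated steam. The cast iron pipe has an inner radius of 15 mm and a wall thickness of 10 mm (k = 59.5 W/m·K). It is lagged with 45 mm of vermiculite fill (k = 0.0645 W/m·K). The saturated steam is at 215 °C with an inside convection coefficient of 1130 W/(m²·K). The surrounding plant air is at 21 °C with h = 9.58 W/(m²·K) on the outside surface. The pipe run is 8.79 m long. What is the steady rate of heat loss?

Treating each annulus and film as a series resistance:
R_inner film = 1/(h_i·2πr₁L) = 1/(1130×2π×0.015×8.79) = 0.001068 K/W
R_cast iron pipe wall = ln(25/15)/(2π×59.5×8.79) = 1.554×10^-4 K/W
R_vermiculite fill = ln(70/25)/(2π×0.0645×8.79) = 0.289 K/W
R_outer film = 1/(h_o·2πr_oL) = 1/(9.58×2π×0.07×8.79) = 0.027 K/W
R_total = 0.3173 K/W
Q = ΔT/R_total = 194/0.3173

Q ≈ 611 W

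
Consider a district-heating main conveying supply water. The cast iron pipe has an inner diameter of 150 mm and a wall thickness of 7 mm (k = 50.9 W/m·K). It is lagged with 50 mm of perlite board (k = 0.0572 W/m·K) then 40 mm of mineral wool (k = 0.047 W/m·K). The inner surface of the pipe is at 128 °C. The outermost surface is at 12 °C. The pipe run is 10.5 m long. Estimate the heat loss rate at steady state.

Q ≈ 548 W

Cylindrical conduction, so R = ln(r₂/r₁)/(2πkL) per layer, in series:
R_cast iron pipe wall = ln(82/75)/(2π×50.9×10.5) = 2.657×10^-5 K/W
R_perlite board = ln(132/82)/(2π×0.0572×10.5) = 0.1262 K/W
R_mineral wool = ln(172/132)/(2π×0.047×10.5) = 0.08536 K/W
R_total = 0.2115 K/W
Q = ΔT/R_total = 116/0.2115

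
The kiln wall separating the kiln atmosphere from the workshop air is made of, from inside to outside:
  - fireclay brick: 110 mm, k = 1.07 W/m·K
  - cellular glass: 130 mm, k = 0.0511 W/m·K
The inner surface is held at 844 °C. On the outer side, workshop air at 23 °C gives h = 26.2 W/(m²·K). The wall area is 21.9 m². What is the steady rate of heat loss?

Thermal resistances in series:
R_fireclay brick = L/(kA) = 0.11/(1.07×21.9) = 0.004694 K/W
R_cellular glass = L/(kA) = 0.13/(0.0511×21.9) = 0.1162 K/W
R_outer film = 1/(h_o·A) = 1/(26.2×21.9) = 0.001743 K/W
R_total = 0.1226 K/W
Q = ΔT / R_total = 821 / 0.1226

Q ≈ 6700 W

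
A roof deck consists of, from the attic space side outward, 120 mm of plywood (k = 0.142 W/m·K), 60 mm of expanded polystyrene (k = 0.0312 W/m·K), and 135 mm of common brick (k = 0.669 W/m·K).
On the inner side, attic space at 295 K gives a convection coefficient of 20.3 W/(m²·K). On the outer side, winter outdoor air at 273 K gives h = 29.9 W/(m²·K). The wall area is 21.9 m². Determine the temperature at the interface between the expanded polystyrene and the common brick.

T ≈ 275 K

Thermal resistances in series:
R_inner film = 1/(h_i·A) = 1/(20.3×21.9) = 0.002249 K/W
R_plywood = L/(kA) = 0.12/(0.142×21.9) = 0.03859 K/W
R_expanded polystyrene = L/(kA) = 0.06/(0.0312×21.9) = 0.08781 K/W
R_common brick = L/(kA) = 0.135/(0.669×21.9) = 0.009214 K/W
R_outer film = 1/(h_o·A) = 1/(29.9×21.9) = 0.001527 K/W
R_total = 0.1394 K/W;  Q = ΔT/R_total = 22/0.1394 = 157.8 W
T_interface = T_inner − Q·ΣR(inner→interface) = 295 − 158×0.1286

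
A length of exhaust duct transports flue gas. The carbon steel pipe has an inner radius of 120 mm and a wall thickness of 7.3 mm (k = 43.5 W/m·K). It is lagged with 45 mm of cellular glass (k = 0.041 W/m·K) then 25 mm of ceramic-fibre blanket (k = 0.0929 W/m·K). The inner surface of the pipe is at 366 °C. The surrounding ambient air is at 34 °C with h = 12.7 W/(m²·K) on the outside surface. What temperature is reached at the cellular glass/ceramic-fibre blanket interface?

Treating each annulus and film as a series resistance:
R_carbon steel pipe wall = ln(127.3/120)/(2π×43.5×1) = 2.161×10^-4 K/W
R_cellular glass = ln(172.3/127.3)/(2π×0.041×1) = 1.175 K/W
R_ceramic-fibre blanket = ln(197.3/172.3)/(2π×0.0929×1) = 0.2321 K/W
R_outer film = 1/(h_o·2πr_oL) = 1/(12.7×2π×0.1973×1) = 0.06352 K/W
R_total = 1.471 K/W
Q = ΔT/R_total = 332/1.471
Q = 226 W/m
T_interface = T_inner − Q·ΣR(inner→interface) = 366 − 226×1.175

T ≈ 101 °C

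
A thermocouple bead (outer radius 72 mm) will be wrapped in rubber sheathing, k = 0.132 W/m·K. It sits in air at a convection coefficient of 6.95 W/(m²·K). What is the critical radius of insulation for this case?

r_cr ≈ 38 mm

For a sphere r_cr = 2k/h = 2×0.132/6.95
r_cr = 38 mm; since the bare radius (72 mm) is above r_cr, any added insulation will reduce heat loss.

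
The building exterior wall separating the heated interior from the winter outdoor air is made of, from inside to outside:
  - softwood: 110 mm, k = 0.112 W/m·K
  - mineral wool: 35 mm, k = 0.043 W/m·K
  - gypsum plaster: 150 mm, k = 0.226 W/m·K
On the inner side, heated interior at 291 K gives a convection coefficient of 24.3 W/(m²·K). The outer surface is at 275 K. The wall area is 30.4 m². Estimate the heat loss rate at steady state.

Q ≈ 194 W

Using the resistance-network approach (series):
R_inner film = 1/(h_i·A) = 1/(24.3×30.4) = 0.001354 K/W
R_softwood = L/(kA) = 0.11/(0.112×30.4) = 0.03231 K/W
R_mineral wool = L/(kA) = 0.035/(0.043×30.4) = 0.02677 K/W
R_gypsum plaster = L/(kA) = 0.15/(0.226×30.4) = 0.02183 K/W
R_total = 0.08227 K/W
Q = ΔT / R_total = 16 / 0.08227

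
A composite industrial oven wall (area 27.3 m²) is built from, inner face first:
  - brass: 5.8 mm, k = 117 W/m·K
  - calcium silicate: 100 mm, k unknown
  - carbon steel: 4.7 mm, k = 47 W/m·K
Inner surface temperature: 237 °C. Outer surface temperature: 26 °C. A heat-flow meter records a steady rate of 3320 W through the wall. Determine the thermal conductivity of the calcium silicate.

k ≈ 0.0576 W/(m·K)

Thermal resistances in series:
R_brass = L/(kA) = 0.0058/(117×27.3) = 1.816×10^-6 K/W
R_carbon steel = L/(kA) = 0.0047/(47×27.3) = 3.663×10^-6 K/W
Sum of known resistances R_other = 5.479×10^-6 K/W
Total R = ΔT/Q = 211/3320 = 0.06355 K/W
R_calcium silicate = R_total − R_other = 0.06355 K/W
k = L/(R·A) = 0.1/(0.06355×27.3)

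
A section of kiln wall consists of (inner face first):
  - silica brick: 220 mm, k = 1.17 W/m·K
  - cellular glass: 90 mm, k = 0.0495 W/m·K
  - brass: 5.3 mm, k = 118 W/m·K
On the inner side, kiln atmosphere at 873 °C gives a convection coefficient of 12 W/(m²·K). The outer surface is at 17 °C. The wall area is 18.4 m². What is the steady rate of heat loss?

Series thermal resistances:
R_inner film = 1/(h_i·A) = 1/(12×18.4) = 0.004529 K/W
R_silica brick = L/(kA) = 0.22/(1.17×18.4) = 0.01022 K/W
R_cellular glass = L/(kA) = 0.09/(0.0495×18.4) = 0.09881 K/W
R_brass = L/(kA) = 0.0053/(118×18.4) = 2.441×10^-6 K/W
R_total = 0.1136 K/W
Q = ΔT / R_total = 856 / 0.1136

Q ≈ 7540 W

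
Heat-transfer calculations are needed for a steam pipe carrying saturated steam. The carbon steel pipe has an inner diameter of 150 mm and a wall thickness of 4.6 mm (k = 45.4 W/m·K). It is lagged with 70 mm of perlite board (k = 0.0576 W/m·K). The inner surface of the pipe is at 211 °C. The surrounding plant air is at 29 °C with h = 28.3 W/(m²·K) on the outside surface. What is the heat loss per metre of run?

Treating each annulus and film as a series resistance:
R_carbon steel pipe wall = ln(79.6/75)/(2π×45.4×1) = 2.087×10^-4 K/W
R_perlite board = ln(149.6/79.6)/(2π×0.0576×1) = 1.743 K/W
R_outer film = 1/(h_o·2πr_oL) = 1/(28.3×2π×0.1496×1) = 0.03759 K/W
R_total = 1.781 K/W
Q = ΔT/R_total = 182/1.781

q′ ≈ 102 W/m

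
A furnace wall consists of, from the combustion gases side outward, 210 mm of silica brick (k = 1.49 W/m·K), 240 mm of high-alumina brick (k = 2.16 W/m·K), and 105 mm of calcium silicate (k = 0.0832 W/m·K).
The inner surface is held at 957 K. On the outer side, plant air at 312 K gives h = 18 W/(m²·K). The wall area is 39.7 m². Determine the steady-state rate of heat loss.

Series thermal resistances:
R_silica brick = L/(kA) = 0.21/(1.49×39.7) = 0.00355 K/W
R_high-alumina brick = L/(kA) = 0.24/(2.16×39.7) = 0.002799 K/W
R_calcium silicate = L/(kA) = 0.105/(0.0832×39.7) = 0.03179 K/W
R_outer film = 1/(h_o·A) = 1/(18×39.7) = 0.001399 K/W
R_total = 0.03954 K/W
Q = ΔT / R_total = 645 / 0.03954

Q ≈ 16300 W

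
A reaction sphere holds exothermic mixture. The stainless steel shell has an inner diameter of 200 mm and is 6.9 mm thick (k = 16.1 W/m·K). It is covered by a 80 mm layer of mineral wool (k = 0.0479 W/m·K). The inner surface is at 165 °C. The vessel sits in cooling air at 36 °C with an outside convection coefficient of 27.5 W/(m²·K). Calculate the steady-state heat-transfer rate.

For a spherical shell R = (1/r₁ − 1/r₂)/(4πk); film R = 1/(h·4πr²). In series:
R_stainless steel shell = (1/0.1 − 1/0.1069)/(4π×16.1) = 0.00319 K/W
R_mineral wool = (1/0.1069 − 1/0.1869)/(4π×0.0479) = 6.652 K/W
R_outer film = 1/(h·4πr_o²) = 1/(27.5×4π×0.1869²) = 0.08284 K/W
R_total = 6.738 K/W
Q = ΔT/R_total = 129/6.738

Q ≈ 19.1 W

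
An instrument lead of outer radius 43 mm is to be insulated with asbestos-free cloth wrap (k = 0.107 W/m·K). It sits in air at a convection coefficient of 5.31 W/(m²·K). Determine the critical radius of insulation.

For a cylinder r_cr = k/h = 0.107/5.31
r_cr = 20.2 mm; since the bare radius (43 mm) is above r_cr, any added insulation will reduce heat loss.

r_cr ≈ 20.2 mm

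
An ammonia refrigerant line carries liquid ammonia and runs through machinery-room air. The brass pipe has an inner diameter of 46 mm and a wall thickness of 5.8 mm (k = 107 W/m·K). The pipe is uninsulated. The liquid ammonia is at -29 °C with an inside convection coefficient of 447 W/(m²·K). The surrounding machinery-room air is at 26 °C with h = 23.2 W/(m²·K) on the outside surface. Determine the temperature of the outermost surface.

Radial resistances (cylindrical: R_cond = ln(r_o/r_i)/(2πkL), R_conv = 1/(h·2πrL)):
R_inner film = 1/(h_i·2πr₁L) = 1/(447×2π×0.023×1) = 0.01548 K/W
R_brass pipe wall = ln(28.8/23)/(2π×107×1) = 3.345×10^-4 K/W
R_outer film = 1/(h_o·2πr_oL) = 1/(23.2×2π×0.0288×1) = 0.2382 K/W
R_total = 0.254 K/W
Q = ΔT/R_total = 55/0.254
Q = 217 W/m
T_interface = T_inner + Q·ΣR(inner→interface) = -29 + 217×0.01581

T ≈ -25.6 °C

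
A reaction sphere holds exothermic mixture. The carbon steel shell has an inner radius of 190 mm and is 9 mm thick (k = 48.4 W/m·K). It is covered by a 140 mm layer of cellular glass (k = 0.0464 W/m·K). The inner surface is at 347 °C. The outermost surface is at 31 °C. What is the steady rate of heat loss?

Each spherical layer contributes R = (1/r_i − 1/r_o)/(4πk):
R_carbon steel shell = (1/0.19 − 1/0.199)/(4π×48.4) = 3.914×10^-4 K/W
R_cellular glass = (1/0.199 − 1/0.339)/(4π×0.0464) = 3.559 K/W
R_total = 3.56 K/W
Q = ΔT/R_total = 316/3.56

Q ≈ 88.8 W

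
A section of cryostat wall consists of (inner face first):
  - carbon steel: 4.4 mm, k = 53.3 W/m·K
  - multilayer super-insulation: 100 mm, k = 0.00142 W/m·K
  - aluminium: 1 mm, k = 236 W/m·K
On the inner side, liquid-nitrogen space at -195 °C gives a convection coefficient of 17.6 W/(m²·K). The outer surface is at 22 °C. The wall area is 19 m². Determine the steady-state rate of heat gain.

Q ≈ 58.5 W

Model the wall as resistances in series:
R_inner film = 1/(h_i·A) = 1/(17.6×19) = 0.00299 K/W
R_carbon steel = L/(kA) = 0.0044/(53.3×19) = 4.345×10^-6 K/W
R_multilayer super-insulation = L/(kA) = 0.1/(0.00142×19) = 3.706 K/W
R_aluminium = L/(kA) = 0.001/(236×19) = 2.23×10^-7 K/W
R_total = 3.709 K/W
Q = ΔT / R_total = 217 / 3.709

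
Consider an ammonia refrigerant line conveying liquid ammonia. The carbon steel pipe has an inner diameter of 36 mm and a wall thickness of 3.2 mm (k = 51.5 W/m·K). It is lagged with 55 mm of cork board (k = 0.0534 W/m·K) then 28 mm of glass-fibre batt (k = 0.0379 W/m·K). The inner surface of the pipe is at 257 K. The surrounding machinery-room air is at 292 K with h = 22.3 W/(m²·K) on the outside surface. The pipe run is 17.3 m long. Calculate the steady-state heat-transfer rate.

Cylindrical conduction, so R = ln(r₂/r₁)/(2πkL) per layer, in series:
R_carbon steel pipe wall = ln(21.2/18)/(2π×51.5×17.3) = 2.923×10^-5 K/W
R_cork board = ln(76.2/21.2)/(2π×0.0534×17.3) = 0.2204 K/W
R_glass-fibre batt = ln(104.2/76.2)/(2π×0.0379×17.3) = 0.07596 K/W
R_outer film = 1/(h_o·2πr_oL) = 1/(22.3×2π×0.1042×17.3) = 0.003959 K/W
R_total = 0.3004 K/W
Q = ΔT/R_total = 35/0.3004

Q ≈ 117 W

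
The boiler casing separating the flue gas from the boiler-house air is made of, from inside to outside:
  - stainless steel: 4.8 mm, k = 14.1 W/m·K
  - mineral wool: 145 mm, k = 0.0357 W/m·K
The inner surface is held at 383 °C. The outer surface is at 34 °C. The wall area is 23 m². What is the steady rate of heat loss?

Model the wall as resistances in series:
R_stainless steel = L/(kA) = 0.0048/(14.1×23) = 1.48×10^-5 K/W
R_mineral wool = L/(kA) = 0.145/(0.0357×23) = 0.1766 K/W
R_total = 0.1766 K/W
Q = ΔT / R_total = 349 / 0.1766

Q ≈ 1980 W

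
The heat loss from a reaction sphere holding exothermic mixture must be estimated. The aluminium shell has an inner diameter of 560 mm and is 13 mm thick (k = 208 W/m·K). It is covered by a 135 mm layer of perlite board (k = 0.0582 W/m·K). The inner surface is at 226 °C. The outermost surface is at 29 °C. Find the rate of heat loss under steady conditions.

Radial (spherical) resistances in series:
R_aluminium shell = (1/0.28 − 1/0.293)/(4π×208) = 6.062×10^-5 K/W
R_perlite board = (1/0.293 − 1/0.428)/(4π×0.0582) = 1.472 K/W
R_total = 1.472 K/W
Q = ΔT/R_total = 197/1.472

Q ≈ 134 W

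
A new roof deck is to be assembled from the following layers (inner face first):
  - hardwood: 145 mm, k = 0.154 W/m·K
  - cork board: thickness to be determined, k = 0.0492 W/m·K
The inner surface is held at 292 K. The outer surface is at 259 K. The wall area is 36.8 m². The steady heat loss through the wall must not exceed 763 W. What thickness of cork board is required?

L ≈ 32 mm

Model the wall as resistances in series:
R_hardwood = L/(kA) = 0.145/(0.154×36.8) = 0.02559 K/W
Sum of the known resistances R_other = 0.02559 K/W
Required total resistance R_tot = ΔT/Q_allow = 33/763 = 0.04325 K/W
R_cork board = R_tot − R_other = 0.01766 K/W
L = R·k·A = 0.01766×0.0492×36.8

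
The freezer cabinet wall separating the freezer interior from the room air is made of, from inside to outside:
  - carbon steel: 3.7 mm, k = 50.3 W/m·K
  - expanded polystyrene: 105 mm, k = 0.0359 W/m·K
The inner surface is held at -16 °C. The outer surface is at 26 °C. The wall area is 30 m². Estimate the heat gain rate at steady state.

Treating each layer as a thermal resistance in series:
R_carbon steel = L/(kA) = 0.0037/(50.3×30) = 2.452×10^-6 K/W
R_expanded polystyrene = L/(kA) = 0.105/(0.0359×30) = 0.09749 K/W
R_total = 0.0975 K/W
Q = ΔT / R_total = 42 / 0.0975

Q ≈ 431 W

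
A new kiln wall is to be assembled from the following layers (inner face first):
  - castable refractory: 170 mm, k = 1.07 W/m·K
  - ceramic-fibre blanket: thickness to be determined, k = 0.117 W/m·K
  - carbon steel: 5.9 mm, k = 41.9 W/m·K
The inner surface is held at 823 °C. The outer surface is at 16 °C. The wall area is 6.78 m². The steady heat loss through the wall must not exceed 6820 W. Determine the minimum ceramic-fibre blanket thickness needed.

L ≈ 75.3 mm

Series thermal resistances:
R_castable refractory = L/(kA) = 0.17/(1.07×6.78) = 0.02343 K/W
R_carbon steel = L/(kA) = 0.0059/(41.9×6.78) = 2.077×10^-5 K/W
Sum of the known resistances R_other = 0.02345 K/W
Required total resistance R_tot = ΔT/Q_allow = 807/6820 = 0.1183 K/W
R_ceramic-fibre blanket = R_tot − R_other = 0.09487 K/W
L = R·k·A = 0.09487×0.117×6.78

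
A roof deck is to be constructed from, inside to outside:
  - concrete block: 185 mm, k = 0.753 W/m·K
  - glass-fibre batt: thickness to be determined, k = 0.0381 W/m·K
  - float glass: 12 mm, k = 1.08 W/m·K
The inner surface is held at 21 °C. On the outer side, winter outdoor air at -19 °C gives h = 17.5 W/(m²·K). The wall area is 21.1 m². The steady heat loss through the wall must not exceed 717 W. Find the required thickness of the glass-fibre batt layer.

L ≈ 32.9 mm

Thermal resistances in series:
R_concrete block = L/(kA) = 0.185/(0.753×21.1) = 0.01164 K/W
R_float glass = L/(kA) = 0.012/(1.08×21.1) = 5.266×10^-4 K/W
R_outer film = 1/(h_o·A) = 1/(17.5×21.1) = 0.002708 K/W
Sum of the known resistances R_other = 0.01488 K/W
Required total resistance R_tot = ΔT/Q_allow = 40/717 = 0.05579 K/W
R_glass-fibre batt = R_tot − R_other = 0.04091 K/W
L = R·k·A = 0.04091×0.0381×21.1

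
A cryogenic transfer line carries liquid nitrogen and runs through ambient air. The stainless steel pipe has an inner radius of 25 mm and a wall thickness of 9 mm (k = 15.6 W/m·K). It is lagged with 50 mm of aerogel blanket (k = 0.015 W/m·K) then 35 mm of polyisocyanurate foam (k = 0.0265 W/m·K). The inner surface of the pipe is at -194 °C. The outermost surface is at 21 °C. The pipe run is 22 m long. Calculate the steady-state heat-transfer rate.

Q ≈ 405 W

For a radial system each layer contributes R = ln(r_out/r_in)/(2πkL); films add R = 1/(hA).
R_stainless steel pipe wall = ln(34/25)/(2π×15.6×22) = 1.426×10^-4 K/W
R_aerogel blanket = ln(84/34)/(2π×0.015×22) = 0.4362 K/W
R_polyisocyanurate foam = ln(119/84)/(2π×0.0265×22) = 0.09509 K/W
R_total = 0.5314 K/W
Q = ΔT/R_total = 215/0.5314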